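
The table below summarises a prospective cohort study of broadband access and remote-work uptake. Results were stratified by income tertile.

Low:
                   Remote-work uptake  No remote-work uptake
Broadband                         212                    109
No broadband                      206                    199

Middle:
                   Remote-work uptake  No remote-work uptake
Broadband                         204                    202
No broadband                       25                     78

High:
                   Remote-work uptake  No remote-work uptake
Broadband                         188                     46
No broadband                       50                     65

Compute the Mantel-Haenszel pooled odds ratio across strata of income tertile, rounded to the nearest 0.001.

2.622

OR_MH = Σ(aᵢdᵢ/nᵢ) / Σ(bᵢcᵢ/nᵢ), where nᵢ is the stratum total.
Stratum 1 (Low): n = 726; a·d/n = 212·199/726 = 58.1102; b·c/n = 109·206/726 = 30.9284
Stratum 2 (Middle): n = 509; a·d/n = 204·78/509 = 31.2613; b·c/n = 202·25/509 = 9.9214
Stratum 3 (High): n = 349; a·d/n = 188·65/349 = 35.0143; b·c/n = 46·50/349 = 6.5903
OR_MH = (58.1102 + 31.2613 + 35.0143) / (30.9284 + 9.9214 + 6.5903) = 124.3858 / 47.4400 = 2.62196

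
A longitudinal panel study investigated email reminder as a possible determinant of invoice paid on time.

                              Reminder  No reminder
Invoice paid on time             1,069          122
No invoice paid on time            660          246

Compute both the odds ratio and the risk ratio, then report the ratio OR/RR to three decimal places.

Reading the table with exposure as columns: a = 1069 (Reminder, case), b = 660 (Reminder, non-case), c = 122 (No reminder, case), d = 246.
OR = (1069·246)/(660·122) = 262974/80520 = 3.26595
Risk in exposed = 1069/1729 = 0.61828; risk in unexposed = 122/368 = 0.33152; RR = 1.86497
OR/RR = 3.26595 / 1.86497 = 1.75121
The outcome is not rare, so the OR lies further from 1 than the RR.

1.751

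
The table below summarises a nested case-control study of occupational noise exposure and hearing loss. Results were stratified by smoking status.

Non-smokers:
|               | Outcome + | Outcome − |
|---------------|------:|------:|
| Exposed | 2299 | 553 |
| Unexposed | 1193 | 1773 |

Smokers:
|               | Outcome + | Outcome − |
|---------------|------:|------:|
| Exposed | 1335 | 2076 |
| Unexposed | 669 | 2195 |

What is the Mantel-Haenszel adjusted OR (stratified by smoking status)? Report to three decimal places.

OR_MH = Σ(aᵢdᵢ/nᵢ) / Σ(bᵢcᵢ/nᵢ), where nᵢ is the stratum total.
Stratum 1 (Non-smokers): n = 5818; a·d/n = 2299·1773/5818 = 700.6062; b·c/n = 553·1193/5818 = 113.3945
Stratum 2 (Smokers): n = 6275; a·d/n = 1335·2195/6275 = 466.9841; b·c/n = 2076·669/6275 = 221.3297
OR_MH = (700.6062 + 466.9841) / (113.3945 + 221.3297) = 1167.5903 / 334.7242 = 3.48822

3.488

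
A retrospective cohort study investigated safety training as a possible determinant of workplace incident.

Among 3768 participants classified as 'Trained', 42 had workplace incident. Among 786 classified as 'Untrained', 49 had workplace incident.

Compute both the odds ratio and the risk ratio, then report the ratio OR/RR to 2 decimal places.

0.95

From the description: a = 42, b = 3726, c = 49, d = 737.
OR = (42·737)/(3726·49) = 30954/182574 = 0.16954
Risk in exposed = 42/3768 = 0.01115; risk in unexposed = 49/786 = 0.06234; RR = 0.17880
OR/RR = 0.16954 / 0.17880 = 0.94823
The outcome is rare in both groups, so OR ≈ RR (ratio near 1).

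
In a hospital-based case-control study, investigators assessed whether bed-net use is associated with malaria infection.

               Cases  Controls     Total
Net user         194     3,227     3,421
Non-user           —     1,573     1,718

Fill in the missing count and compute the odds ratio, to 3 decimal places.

0.652

The missing cell is in the unexposed row: 1718 − 1573 = 145.
So a = 194, b = 3227, c = 145, d = 1573.
OR = (a·d)/(b·c) = (194 × 1573) / (3227 × 145) = 305162 / 467915 = 0.65217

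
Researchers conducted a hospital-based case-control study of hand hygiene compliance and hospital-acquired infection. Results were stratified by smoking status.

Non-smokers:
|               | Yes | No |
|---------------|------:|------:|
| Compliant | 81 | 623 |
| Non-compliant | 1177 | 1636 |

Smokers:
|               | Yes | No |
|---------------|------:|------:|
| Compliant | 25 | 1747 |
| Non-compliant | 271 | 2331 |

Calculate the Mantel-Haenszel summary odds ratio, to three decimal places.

OR_MH = Σ(aᵢdᵢ/nᵢ) / Σ(bᵢcᵢ/nᵢ), where nᵢ is the stratum total.
Stratum 1 (Non-smokers): n = 3517; a·d/n = 81·1636/3517 = 37.6787; b·c/n = 623·1177/3517 = 208.4933
Stratum 2 (Smokers): n = 4374; a·d/n = 25·2331/4374 = 13.3230; b·c/n = 1747·271/4374 = 108.2389
OR_MH = (37.6787 + 13.3230) / (208.4933 + 108.2389) = 51.0017 / 316.7322 = 0.16102

0.161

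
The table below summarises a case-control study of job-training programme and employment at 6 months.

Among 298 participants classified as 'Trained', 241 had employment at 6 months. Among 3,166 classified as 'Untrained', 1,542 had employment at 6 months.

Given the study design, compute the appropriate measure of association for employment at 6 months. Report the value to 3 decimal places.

From the description: a = 241, b = 57, c = 1542, d = 1624.
This is a case-control study: participants were sampled on outcome status, so risks in the source population cannot be estimated directly — relative risk is not valid here. The odds ratio is the appropriate measure.
OR = (a·d)/(b·c) = (241 × 1624) / (57 × 1542) = 391384 / 87894 = 4.45291

4.453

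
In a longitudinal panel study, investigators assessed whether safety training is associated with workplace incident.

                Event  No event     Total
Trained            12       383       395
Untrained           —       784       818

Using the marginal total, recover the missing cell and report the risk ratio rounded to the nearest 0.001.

The missing cell is in the unexposed row: 818 − 784 = 34.
So a = 12, b = 383, c = 34, d = 784.
RR = [a/(a+b)] / [c/(c+d)] = (12/395) / (34/818) = 0.03038/0.04156 = 0.73090

0.731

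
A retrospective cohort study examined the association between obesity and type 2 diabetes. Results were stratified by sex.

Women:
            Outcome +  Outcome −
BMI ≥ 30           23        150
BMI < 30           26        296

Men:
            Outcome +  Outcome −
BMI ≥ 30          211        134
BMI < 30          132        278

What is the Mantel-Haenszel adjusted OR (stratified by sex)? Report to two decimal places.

OR_MH = Σ(aᵢdᵢ/nᵢ) / Σ(bᵢcᵢ/nᵢ), where nᵢ is the stratum total.
Stratum 1 (Women): n = 495; a·d/n = 23·296/495 = 13.7535; b·c/n = 150·26/495 = 7.8788
Stratum 2 (Men): n = 755; a·d/n = 211·278/755 = 77.6927; b·c/n = 134·132/755 = 23.4278
OR_MH = (13.7535 + 77.6927) / (7.8788 + 23.4278) = 91.4463 / 31.3066 = 2.92099

2.92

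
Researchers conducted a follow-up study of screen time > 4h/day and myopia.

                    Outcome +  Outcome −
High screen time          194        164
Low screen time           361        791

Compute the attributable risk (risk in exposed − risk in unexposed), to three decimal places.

0.229

Cells: a = 194, b = 164, c = 361, d = 791.
Risk in exposed = 194/358 = 0.541899; risk in unexposed = 361/1152 = 0.313368.
Risk difference = 0.541899 − 0.313368 = 0.228531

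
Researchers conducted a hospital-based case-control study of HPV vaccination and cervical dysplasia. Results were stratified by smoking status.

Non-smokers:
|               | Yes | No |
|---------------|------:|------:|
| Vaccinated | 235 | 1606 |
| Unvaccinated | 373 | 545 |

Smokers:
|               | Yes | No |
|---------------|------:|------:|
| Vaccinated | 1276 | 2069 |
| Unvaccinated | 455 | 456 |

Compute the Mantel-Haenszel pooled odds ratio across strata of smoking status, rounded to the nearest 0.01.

OR_MH = Σ(aᵢdᵢ/nᵢ) / Σ(bᵢcᵢ/nᵢ), where nᵢ is the stratum total.
Stratum 1 (Non-smokers): n = 2759; a·d/n = 235·545/2759 = 46.4208; b·c/n = 1606·373/2759 = 217.1214
Stratum 2 (Smokers): n = 4256; a·d/n = 1276·456/4256 = 136.7143; b·c/n = 2069·455/4256 = 221.1924
OR_MH = (46.4208 + 136.7143) / (217.1214 + 221.1924) = 183.1351 / 438.3139 = 0.41782

0.42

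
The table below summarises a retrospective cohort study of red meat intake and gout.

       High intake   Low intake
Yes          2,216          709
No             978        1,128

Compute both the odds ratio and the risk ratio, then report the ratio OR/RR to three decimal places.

2.005

Reading the table with exposure as columns: a = 2216 (High intake, case), b = 978 (High intake, non-case), c = 709 (Low intake, case), d = 1128.
OR = (2216·1128)/(978·709) = 2499648/693402 = 3.60490
Risk in exposed = 2216/3194 = 0.69380; risk in unexposed = 709/1837 = 0.38596; RR = 1.79762
OR/RR = 3.60490 / 1.79762 = 2.00538
The outcome is not rare, so the OR lies further from 1 than the RR.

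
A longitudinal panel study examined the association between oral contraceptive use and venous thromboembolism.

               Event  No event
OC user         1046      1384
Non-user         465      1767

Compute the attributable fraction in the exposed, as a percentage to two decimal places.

51.60

Cells: a = 1046, b = 1384, c = 465, d = 1767.
Risk in exposed = 1046/2430 = 0.43045; risk in unexposed = 465/2232 = 0.20833.
RR = 0.43045/0.20833 = 2.06617
AR% = (RR − 1)/RR × 100 = (2.06617 − 1)/2.06617 × 100 = 51.6013%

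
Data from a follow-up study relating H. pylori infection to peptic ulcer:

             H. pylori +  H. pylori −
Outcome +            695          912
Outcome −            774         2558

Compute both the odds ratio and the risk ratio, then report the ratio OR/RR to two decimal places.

Reading the table with exposure as columns: a = 695 (H. pylori +, case), b = 774 (H. pylori +, non-case), c = 912 (H. pylori −, case), d = 2558.
OR = (695·2558)/(774·912) = 1777810/705888 = 2.51854
Risk in exposed = 695/1469 = 0.47311; risk in unexposed = 912/3470 = 0.26282; RR = 1.80010
OR/RR = 2.51854 / 1.80010 = 1.39911
The outcome is not rare, so the OR lies further from 1 than the RR.

1.40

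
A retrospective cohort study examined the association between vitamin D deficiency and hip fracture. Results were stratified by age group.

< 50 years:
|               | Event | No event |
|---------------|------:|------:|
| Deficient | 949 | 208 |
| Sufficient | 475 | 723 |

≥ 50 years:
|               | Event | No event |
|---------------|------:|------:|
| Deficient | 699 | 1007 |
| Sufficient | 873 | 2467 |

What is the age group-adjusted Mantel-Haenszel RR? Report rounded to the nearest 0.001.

RR_MH = Σ(aᵢ·n₀ᵢ/nᵢ) / Σ(cᵢ·n₁ᵢ/nᵢ), with n₁ᵢ = aᵢ+bᵢ (exposed), n₀ᵢ = cᵢ+dᵢ (unexposed), nᵢ = n₁ᵢ+n₀ᵢ.
Stratum 1 (< 50 years): n₁ = 1157, n₀ = 1198, n = 2355; a·n₀/n = 949·1198/2355 = 482.7609; c·n₁/n = 475·1157/2355 = 233.3652
Stratum 2 (≥ 50 years): n₁ = 1706, n₀ = 3340, n = 5046; a·n₀/n = 699·3340/5046 = 462.6754; c·n₁/n = 873·1706/5046 = 295.1522
RR_MH = (482.7609 + 462.6754) / (233.3652 + 295.1522) = 945.4363 / 528.5174 = 1.78885

1.789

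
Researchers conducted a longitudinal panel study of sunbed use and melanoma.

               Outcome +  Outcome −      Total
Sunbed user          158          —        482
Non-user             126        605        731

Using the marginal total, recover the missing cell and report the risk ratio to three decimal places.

1.902

The missing cell is in the exposed row: 482 − 158 = 324.
So a = 158, b = 324, c = 126, d = 605.
RR = [a/(a+b)] / [c/(c+d)] = (158/482) / (126/731) = 0.32780/0.17237 = 1.90177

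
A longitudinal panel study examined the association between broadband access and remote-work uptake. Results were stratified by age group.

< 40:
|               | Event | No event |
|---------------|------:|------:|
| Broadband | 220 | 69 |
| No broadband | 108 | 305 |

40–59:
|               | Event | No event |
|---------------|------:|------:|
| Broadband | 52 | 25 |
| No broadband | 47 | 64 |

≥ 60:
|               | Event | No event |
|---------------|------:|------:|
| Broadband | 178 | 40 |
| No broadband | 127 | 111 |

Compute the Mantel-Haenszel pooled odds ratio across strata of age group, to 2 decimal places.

OR_MH = Σ(aᵢdᵢ/nᵢ) / Σ(bᵢcᵢ/nᵢ), where nᵢ is the stratum total.
Stratum 1 (< 40): n = 702; a·d/n = 220·305/702 = 95.5840; b·c/n = 69·108/702 = 10.6154
Stratum 2 (40–59): n = 188; a·d/n = 52·64/188 = 17.7021; b·c/n = 25·47/188 = 6.2500
Stratum 3 (≥ 60): n = 456; a·d/n = 178·111/456 = 43.3289; b·c/n = 40·127/456 = 11.1404
OR_MH = (95.5840 + 17.7021 + 43.3289) / (10.6154 + 6.2500 + 11.1404) = 156.6151 / 28.0057 = 5.59225

5.59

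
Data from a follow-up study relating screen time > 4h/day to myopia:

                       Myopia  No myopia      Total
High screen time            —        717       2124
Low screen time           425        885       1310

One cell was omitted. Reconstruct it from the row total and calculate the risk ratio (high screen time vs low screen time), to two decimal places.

The missing cell is in the exposed row: 2124 − 717 = 1407.
So a = 1407, b = 717, c = 425, d = 885.
RR = [a/(a+b)] / [c/(c+d)] = (1407/2124) / (425/1310) = 0.66243/0.32443 = 2.04184

2.04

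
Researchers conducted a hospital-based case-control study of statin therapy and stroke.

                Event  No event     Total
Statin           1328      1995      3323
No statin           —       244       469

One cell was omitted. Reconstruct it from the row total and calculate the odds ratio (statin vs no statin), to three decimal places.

The missing cell is in the unexposed row: 469 − 244 = 225.
So a = 1328, b = 1995, c = 225, d = 244.
OR = (a·d)/(b·c) = (1328 × 244) / (1995 × 225) = 324032 / 448875 = 0.72188

0.722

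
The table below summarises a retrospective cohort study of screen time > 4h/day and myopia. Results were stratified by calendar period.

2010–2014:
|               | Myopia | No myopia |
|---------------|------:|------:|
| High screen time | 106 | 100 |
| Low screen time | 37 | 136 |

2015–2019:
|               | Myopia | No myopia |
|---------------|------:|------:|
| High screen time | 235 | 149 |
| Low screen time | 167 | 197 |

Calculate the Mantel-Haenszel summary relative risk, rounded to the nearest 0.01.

RR_MH = Σ(aᵢ·n₀ᵢ/nᵢ) / Σ(cᵢ·n₁ᵢ/nᵢ), with n₁ᵢ = aᵢ+bᵢ (exposed), n₀ᵢ = cᵢ+dᵢ (unexposed), nᵢ = n₁ᵢ+n₀ᵢ.
Stratum 1 (2010–2014): n₁ = 206, n₀ = 173, n = 379; a·n₀/n = 106·173/379 = 48.3852; c·n₁/n = 37·206/379 = 20.1108
Stratum 2 (2015–2019): n₁ = 384, n₀ = 364, n = 748; a·n₀/n = 235·364/748 = 114.3583; c·n₁/n = 167·384/748 = 85.7326
RR_MH = (48.3852 + 114.3583) / (20.1108 + 85.7326) = 162.7435 / 105.8434 = 1.53759

1.54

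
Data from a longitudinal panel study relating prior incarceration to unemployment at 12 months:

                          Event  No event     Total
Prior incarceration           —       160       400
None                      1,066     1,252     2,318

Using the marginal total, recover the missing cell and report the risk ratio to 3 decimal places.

1.305

The missing cell is in the exposed row: 400 − 160 = 240.
So a = 240, b = 160, c = 1066, d = 1252.
RR = [a/(a+b)] / [c/(c+d)] = (240/400) / (1066/2318) = 0.60000/0.45988 = 1.30469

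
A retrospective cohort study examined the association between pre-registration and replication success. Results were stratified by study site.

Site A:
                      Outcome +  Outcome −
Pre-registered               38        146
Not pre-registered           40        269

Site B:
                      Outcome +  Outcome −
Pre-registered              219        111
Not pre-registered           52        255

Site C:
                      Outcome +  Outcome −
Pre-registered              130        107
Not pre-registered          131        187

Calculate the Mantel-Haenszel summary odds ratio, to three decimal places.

3.297

OR_MH = Σ(aᵢdᵢ/nᵢ) / Σ(bᵢcᵢ/nᵢ), where nᵢ is the stratum total.
Stratum 1 (Site A): n = 493; a·d/n = 38·269/493 = 20.7343; b·c/n = 146·40/493 = 11.8458
Stratum 2 (Site B): n = 637; a·d/n = 219·255/637 = 87.6688; b·c/n = 111·52/637 = 9.0612
Stratum 3 (Site C): n = 555; a·d/n = 130·187/555 = 43.8018; b·c/n = 107·131/555 = 25.2559
OR_MH = (20.7343 + 87.6688 + 43.8018) / (11.8458 + 9.0612 + 25.2559) = 152.2048 / 46.1629 = 3.29712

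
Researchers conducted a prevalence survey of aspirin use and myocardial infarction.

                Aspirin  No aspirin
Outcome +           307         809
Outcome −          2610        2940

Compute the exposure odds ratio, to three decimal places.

Reading the table with exposure as columns: a = 307 (Aspirin, case), b = 2610 (Aspirin, non-case), c = 809 (No aspirin, case), d = 2940.
OR = (a·d)/(b·c) = (307 × 2940) / (2610 × 809) = 902580 / 2111490 = 0.42746
Exposure is associated with lower odds of myocardial infarction (OR = 0.43 < 1).

0.427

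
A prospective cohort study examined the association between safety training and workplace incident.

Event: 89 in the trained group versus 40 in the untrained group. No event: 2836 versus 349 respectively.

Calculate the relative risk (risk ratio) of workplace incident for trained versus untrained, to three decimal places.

From the description: a = 89, b = 2836, c = 40, d = 349.
Risk in exposed = 89/2925 = 0.03043; risk in unexposed = 40/389 = 0.10283.
RR = 0.03043 / 0.10283 = 0.29591
The risk is 70% lower among the exposed than among the unexposed.

0.296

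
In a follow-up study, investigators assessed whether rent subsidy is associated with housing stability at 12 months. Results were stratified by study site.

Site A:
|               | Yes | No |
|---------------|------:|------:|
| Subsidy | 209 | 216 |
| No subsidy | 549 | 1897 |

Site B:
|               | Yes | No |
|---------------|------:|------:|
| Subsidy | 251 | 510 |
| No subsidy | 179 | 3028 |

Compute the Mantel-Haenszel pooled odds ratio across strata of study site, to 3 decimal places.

5.126

OR_MH = Σ(aᵢdᵢ/nᵢ) / Σ(bᵢcᵢ/nᵢ), where nᵢ is the stratum total.
Stratum 1 (Site A): n = 2871; a·d/n = 209·1897/2871 = 138.0958; b·c/n = 216·549/2871 = 41.3041
Stratum 2 (Site B): n = 3968; a·d/n = 251·3028/3968 = 191.5393; b·c/n = 510·179/3968 = 23.0066
OR_MH = (138.0958 + 191.5393) / (41.3041 + 23.0066) = 329.6351 / 64.3106 = 5.12567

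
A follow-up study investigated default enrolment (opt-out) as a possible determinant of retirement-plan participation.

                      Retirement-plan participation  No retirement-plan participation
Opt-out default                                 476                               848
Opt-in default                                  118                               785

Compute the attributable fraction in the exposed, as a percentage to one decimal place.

Cells: a = 476, b = 848, c = 118, d = 785.
Risk in exposed = 476/1324 = 0.35952; risk in unexposed = 118/903 = 0.13068.
RR = 0.35952/0.13068 = 2.75122
AR% = (RR − 1)/RR × 100 = (2.75122 − 1)/2.75122 × 100 = 63.6524%

63.7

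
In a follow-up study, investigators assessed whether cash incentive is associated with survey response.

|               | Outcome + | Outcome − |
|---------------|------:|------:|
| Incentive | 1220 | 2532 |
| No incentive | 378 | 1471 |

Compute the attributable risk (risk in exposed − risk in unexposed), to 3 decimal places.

Cells: a = 1220, b = 2532, c = 378, d = 1471.
Risk in exposed = 1220/3752 = 0.325160; risk in unexposed = 378/1849 = 0.204435.
Risk difference = 0.325160 − 0.204435 = 0.120725

0.121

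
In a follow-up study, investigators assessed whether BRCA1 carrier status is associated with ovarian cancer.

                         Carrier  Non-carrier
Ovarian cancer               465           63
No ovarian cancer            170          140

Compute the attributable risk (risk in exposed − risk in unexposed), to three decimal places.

0.422

Reading the table with exposure as columns: a = 465 (Carrier, case), b = 170 (Carrier, non-case), c = 63 (Non-carrier, case), d = 140.
Risk in exposed = 465/635 = 0.732283; risk in unexposed = 63/203 = 0.310345.
Risk difference = 0.732283 − 0.310345 = 0.421939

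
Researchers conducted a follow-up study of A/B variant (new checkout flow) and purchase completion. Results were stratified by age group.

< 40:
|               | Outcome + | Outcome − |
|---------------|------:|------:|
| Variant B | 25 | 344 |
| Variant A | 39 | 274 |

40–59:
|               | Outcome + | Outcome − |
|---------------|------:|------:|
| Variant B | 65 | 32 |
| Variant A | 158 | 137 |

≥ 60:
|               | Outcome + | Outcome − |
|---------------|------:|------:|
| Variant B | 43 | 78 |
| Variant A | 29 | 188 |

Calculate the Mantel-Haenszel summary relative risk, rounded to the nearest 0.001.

RR_MH = Σ(aᵢ·n₀ᵢ/nᵢ) / Σ(cᵢ·n₁ᵢ/nᵢ), with n₁ᵢ = aᵢ+bᵢ (exposed), n₀ᵢ = cᵢ+dᵢ (unexposed), nᵢ = n₁ᵢ+n₀ᵢ.
Stratum 1 (< 40): n₁ = 369, n₀ = 313, n = 682; a·n₀/n = 25·313/682 = 11.4736; c·n₁/n = 39·369/682 = 21.1012
Stratum 2 (40–59): n₁ = 97, n₀ = 295, n = 392; a·n₀/n = 65·295/392 = 48.9158; c·n₁/n = 158·97/392 = 39.0969
Stratum 3 (≥ 60): n₁ = 121, n₀ = 217, n = 338; a·n₀/n = 43·217/338 = 27.6065; c·n₁/n = 29·121/338 = 10.3817
RR_MH = (11.4736 + 48.9158 + 27.6065) / (21.1012 + 39.0969 + 10.3817) = 87.9959 / 70.5798 = 1.24676

1.247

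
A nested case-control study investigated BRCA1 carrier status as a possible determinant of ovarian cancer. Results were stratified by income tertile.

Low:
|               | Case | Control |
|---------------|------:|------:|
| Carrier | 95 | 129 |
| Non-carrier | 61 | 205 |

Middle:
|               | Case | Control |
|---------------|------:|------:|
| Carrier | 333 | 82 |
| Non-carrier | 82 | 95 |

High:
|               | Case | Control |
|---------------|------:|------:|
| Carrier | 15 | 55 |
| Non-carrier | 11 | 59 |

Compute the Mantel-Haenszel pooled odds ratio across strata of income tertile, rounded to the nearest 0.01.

OR_MH = Σ(aᵢdᵢ/nᵢ) / Σ(bᵢcᵢ/nᵢ), where nᵢ is the stratum total.
Stratum 1 (Low): n = 490; a·d/n = 95·205/490 = 39.7449; b·c/n = 129·61/490 = 16.0592
Stratum 2 (Middle): n = 592; a·d/n = 333·95/592 = 53.4375; b·c/n = 82·82/592 = 11.3581
Stratum 3 (High): n = 140; a·d/n = 15·59/140 = 6.3214; b·c/n = 55·11/140 = 4.3214
OR_MH = (39.7449 + 53.4375 + 6.3214) / (16.0592 + 11.3581 + 4.3214) = 99.5038 / 31.7387 = 3.13509

3.14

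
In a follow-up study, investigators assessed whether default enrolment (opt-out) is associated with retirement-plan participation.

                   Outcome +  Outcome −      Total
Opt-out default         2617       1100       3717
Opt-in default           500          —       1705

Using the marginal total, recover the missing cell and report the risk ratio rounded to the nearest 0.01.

The missing cell is in the unexposed row: 1705 − 500 = 1205.
So a = 2617, b = 1100, c = 500, d = 1205.
RR = [a/(a+b)] / [c/(c+d)] = (2617/3717) / (500/1705) = 0.70406/0.29326 = 2.40085

2.40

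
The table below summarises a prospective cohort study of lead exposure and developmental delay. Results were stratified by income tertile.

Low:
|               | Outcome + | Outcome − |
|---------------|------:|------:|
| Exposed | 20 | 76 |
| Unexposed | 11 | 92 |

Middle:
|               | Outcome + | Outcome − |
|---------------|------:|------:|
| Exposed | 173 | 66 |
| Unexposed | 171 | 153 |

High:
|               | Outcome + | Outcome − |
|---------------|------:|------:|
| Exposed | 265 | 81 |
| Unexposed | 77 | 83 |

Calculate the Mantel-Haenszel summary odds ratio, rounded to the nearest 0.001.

OR_MH = Σ(aᵢdᵢ/nᵢ) / Σ(bᵢcᵢ/nᵢ), where nᵢ is the stratum total.
Stratum 1 (Low): n = 199; a·d/n = 20·92/199 = 9.2462; b·c/n = 76·11/199 = 4.2010
Stratum 2 (Middle): n = 563; a·d/n = 173·153/563 = 47.0142; b·c/n = 66·171/563 = 20.0462
Stratum 3 (High): n = 506; a·d/n = 265·83/506 = 43.4684; b·c/n = 81·77/506 = 12.3261
OR_MH = (9.2462 + 47.0142 + 43.4684) / (4.2010 + 20.0462 + 12.3261) = 99.7288 / 36.5733 = 2.72682

2.727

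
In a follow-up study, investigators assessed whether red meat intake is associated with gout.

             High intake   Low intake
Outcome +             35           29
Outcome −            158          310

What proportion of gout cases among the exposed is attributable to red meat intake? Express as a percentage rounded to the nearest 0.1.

52.8

Reading the table with exposure as columns: a = 35 (High intake, case), b = 158 (High intake, non-case), c = 29 (Low intake, case), d = 310.
Risk in exposed = 35/193 = 0.18135; risk in unexposed = 29/339 = 0.08555.
RR = 0.18135/0.08555 = 2.11989
AR% = (RR − 1)/RR × 100 = (2.11989 − 1)/2.11989 × 100 = 52.8276%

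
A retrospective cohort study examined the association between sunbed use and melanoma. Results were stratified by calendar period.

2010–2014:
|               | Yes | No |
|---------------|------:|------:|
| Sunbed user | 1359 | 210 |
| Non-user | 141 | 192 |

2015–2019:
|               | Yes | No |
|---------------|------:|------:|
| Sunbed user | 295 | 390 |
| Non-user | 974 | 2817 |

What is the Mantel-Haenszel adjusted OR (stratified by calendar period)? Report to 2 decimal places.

OR_MH = Σ(aᵢdᵢ/nᵢ) / Σ(bᵢcᵢ/nᵢ), where nᵢ is the stratum total.
Stratum 1 (2010–2014): n = 1902; a·d/n = 1359·192/1902 = 137.1861; b·c/n = 210·141/1902 = 15.5678
Stratum 2 (2015–2019): n = 4476; a·d/n = 295·2817/4476 = 185.6602; b·c/n = 390·974/4476 = 84.8660
OR_MH = (137.1861 + 185.6602) / (15.5678 + 84.8660) = 322.8463 / 100.4338 = 3.21452

3.21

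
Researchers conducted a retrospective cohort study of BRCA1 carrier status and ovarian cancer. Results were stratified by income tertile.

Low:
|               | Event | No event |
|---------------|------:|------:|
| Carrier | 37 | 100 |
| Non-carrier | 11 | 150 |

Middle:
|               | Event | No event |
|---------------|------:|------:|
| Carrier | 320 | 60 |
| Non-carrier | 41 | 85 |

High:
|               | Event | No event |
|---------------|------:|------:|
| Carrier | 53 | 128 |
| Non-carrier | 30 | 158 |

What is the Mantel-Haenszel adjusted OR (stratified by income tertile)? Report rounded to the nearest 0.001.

OR_MH = Σ(aᵢdᵢ/nᵢ) / Σ(bᵢcᵢ/nᵢ), where nᵢ is the stratum total.
Stratum 1 (Low): n = 298; a·d/n = 37·150/298 = 18.6242; b·c/n = 100·11/298 = 3.6913
Stratum 2 (Middle): n = 506; a·d/n = 320·85/506 = 53.7549; b·c/n = 60·41/506 = 4.8617
Stratum 3 (High): n = 369; a·d/n = 53·158/369 = 22.6938; b·c/n = 128·30/369 = 10.4065
OR_MH = (18.6242 + 53.7549 + 22.6938) / (3.6913 + 4.8617 + 10.4065) = 95.0729 / 18.9594 = 5.01454

5.015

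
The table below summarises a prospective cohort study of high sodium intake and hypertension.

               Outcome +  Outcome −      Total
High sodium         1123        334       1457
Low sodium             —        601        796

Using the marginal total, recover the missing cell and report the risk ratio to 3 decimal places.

The missing cell is in the unexposed row: 796 − 601 = 195.
So a = 1123, b = 334, c = 195, d = 601.
RR = [a/(a+b)] / [c/(c+d)] = (1123/1457) / (195/796) = 0.77076/0.24497 = 3.14629

3.146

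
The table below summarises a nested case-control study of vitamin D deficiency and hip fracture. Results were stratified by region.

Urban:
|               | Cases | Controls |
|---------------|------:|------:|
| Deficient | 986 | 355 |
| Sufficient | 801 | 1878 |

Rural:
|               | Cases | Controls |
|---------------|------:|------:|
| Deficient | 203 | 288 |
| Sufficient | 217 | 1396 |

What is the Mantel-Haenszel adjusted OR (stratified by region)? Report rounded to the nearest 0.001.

OR_MH = Σ(aᵢdᵢ/nᵢ) / Σ(bᵢcᵢ/nᵢ), where nᵢ is the stratum total.
Stratum 1 (Urban): n = 4020; a·d/n = 986·1878/4020 = 460.6239; b·c/n = 355·801/4020 = 70.7351
Stratum 2 (Rural): n = 2104; a·d/n = 203·1396/2104 = 134.6901; b·c/n = 288·217/2104 = 29.7034
OR_MH = (460.6239 + 134.6901) / (70.7351 + 29.7034) = 595.3140 / 100.4385 = 5.92715

5.927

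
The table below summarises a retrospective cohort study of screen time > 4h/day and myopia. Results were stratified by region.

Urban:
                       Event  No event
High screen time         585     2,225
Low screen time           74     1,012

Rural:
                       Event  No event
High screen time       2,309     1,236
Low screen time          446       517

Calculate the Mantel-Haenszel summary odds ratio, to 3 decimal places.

2.533

OR_MH = Σ(aᵢdᵢ/nᵢ) / Σ(bᵢcᵢ/nᵢ), where nᵢ is the stratum total.
Stratum 1 (Urban): n = 3896; a·d/n = 585·1012/3896 = 151.9559; b·c/n = 2225·74/3896 = 42.2613
Stratum 2 (Rural): n = 4508; a·d/n = 2309·517/4508 = 264.8077; b·c/n = 1236·446/4508 = 122.2839
OR_MH = (151.9559 + 264.8077) / (42.2613 + 122.2839) = 416.7635 / 164.5452 = 2.53282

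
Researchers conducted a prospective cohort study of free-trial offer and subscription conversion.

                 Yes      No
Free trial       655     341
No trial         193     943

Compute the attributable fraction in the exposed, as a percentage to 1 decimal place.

74.2

Cells: a = 655, b = 341, c = 193, d = 943.
Risk in exposed = 655/996 = 0.65763; risk in unexposed = 193/1136 = 0.16989.
RR = 0.65763/0.16989 = 3.87082
AR% = (RR − 1)/RR × 100 = (3.87082 − 1)/3.87082 × 100 = 74.1657%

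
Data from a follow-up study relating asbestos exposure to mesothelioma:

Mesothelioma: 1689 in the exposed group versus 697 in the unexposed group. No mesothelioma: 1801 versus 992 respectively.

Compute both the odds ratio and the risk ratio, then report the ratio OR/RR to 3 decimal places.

1.138

From the description: a = 1689, b = 1801, c = 697, d = 992.
OR = (1689·992)/(1801·697) = 1675488/1255297 = 1.33473
Risk in exposed = 1689/3490 = 0.48395; risk in unexposed = 697/1689 = 0.41267; RR = 1.17274
OR/RR = 1.33473 / 1.17274 = 1.13813
The outcome is not rare, so the OR lies further from 1 than the RR.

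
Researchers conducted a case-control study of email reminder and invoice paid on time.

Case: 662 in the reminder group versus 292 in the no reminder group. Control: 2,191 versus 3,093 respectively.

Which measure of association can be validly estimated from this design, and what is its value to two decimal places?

3.20

From the description: a = 662, b = 2191, c = 292, d = 3093.
This is a case-control study: participants were sampled on outcome status, so risks in the source population cannot be estimated directly — relative risk is not valid here. The odds ratio is the appropriate measure.
OR = (a·d)/(b·c) = (662 × 3093) / (2191 × 292) = 2047566 / 639772 = 3.20046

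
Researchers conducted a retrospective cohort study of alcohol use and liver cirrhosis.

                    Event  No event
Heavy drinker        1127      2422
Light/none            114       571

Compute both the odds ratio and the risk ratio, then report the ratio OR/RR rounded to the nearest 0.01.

1.22

Cells: a = 1127, b = 2422, c = 114, d = 571.
OR = (1127·571)/(2422·114) = 643517/276108 = 2.33067
Risk in exposed = 1127/3549 = 0.31755; risk in unexposed = 114/685 = 0.16642; RR = 1.90811
OR/RR = 2.33067 / 1.90811 = 1.22145
The outcome is not rare, so the OR lies further from 1 than the RR.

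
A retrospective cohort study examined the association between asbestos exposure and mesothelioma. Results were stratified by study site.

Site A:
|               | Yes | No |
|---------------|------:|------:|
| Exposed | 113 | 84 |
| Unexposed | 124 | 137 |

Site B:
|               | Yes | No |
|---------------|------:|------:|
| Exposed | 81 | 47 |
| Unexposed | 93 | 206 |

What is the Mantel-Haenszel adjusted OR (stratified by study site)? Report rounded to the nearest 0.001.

OR_MH = Σ(aᵢdᵢ/nᵢ) / Σ(bᵢcᵢ/nᵢ), where nᵢ is the stratum total.
Stratum 1 (Site A): n = 458; a·d/n = 113·137/458 = 33.8013; b·c/n = 84·124/458 = 22.7424
Stratum 2 (Site B): n = 427; a·d/n = 81·206/427 = 39.0773; b·c/n = 47·93/427 = 10.2365
OR_MH = (33.8013 + 39.0773) / (22.7424 + 10.2365) = 72.8786 / 32.9789 = 2.20986

2.210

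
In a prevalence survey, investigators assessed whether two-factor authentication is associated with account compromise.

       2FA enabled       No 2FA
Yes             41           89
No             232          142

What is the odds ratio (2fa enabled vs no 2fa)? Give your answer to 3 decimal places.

Reading the table with exposure as columns: a = 41 (2FA enabled, case), b = 232 (2FA enabled, non-case), c = 89 (No 2FA, case), d = 142.
OR = (a·d)/(b·c) = (41 × 142) / (232 × 89) = 5822 / 20648 = 0.28196
Exposure is associated with lower odds of account compromise (OR = 0.28 < 1).

0.282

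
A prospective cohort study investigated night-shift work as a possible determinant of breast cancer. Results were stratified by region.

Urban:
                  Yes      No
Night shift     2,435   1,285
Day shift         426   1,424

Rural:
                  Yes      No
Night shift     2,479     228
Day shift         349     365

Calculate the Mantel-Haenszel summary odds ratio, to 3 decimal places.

7.298

OR_MH = Σ(aᵢdᵢ/nᵢ) / Σ(bᵢcᵢ/nᵢ), where nᵢ is the stratum total.
Stratum 1 (Urban): n = 5570; a·d/n = 2435·1424/5570 = 622.5206; b·c/n = 1285·426/5570 = 98.2783
Stratum 2 (Rural): n = 3421; a·d/n = 2479·365/3421 = 264.4943; b·c/n = 228·349/3421 = 23.2599
OR_MH = (622.5206 + 264.4943) / (98.2783 + 23.2599) = 887.0149 / 121.5381 = 7.29824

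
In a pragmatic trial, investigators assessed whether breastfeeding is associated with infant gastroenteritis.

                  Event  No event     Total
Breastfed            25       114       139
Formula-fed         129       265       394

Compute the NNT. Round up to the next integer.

7

Risk in treated group = 25/139 = 0.17986; risk in control = 129/394 = 0.32741.
Absolute risk reduction = 0.32741 − 0.17986 = 0.14756
NNT = 1 / ARR = 1 / 0.14756 = 6.777 → round up → 7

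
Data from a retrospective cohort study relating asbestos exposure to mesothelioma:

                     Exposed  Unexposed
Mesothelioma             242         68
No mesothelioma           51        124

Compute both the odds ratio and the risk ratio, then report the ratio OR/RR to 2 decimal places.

3.71

Reading the table with exposure as columns: a = 242 (Exposed, case), b = 51 (Exposed, non-case), c = 68 (Unexposed, case), d = 124.
OR = (242·124)/(51·68) = 30008/3468 = 8.65283
Risk in exposed = 242/293 = 0.82594; risk in unexposed = 68/192 = 0.35417; RR = 2.33206
OR/RR = 8.65283 / 2.33206 = 3.71038
The outcome is not rare, so the OR lies further from 1 than the RR.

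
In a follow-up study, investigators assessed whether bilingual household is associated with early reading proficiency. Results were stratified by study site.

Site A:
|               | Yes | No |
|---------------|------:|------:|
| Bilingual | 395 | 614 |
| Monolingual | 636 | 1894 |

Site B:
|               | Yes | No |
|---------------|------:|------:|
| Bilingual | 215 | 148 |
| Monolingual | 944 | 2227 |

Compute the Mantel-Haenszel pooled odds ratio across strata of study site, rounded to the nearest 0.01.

2.31

OR_MH = Σ(aᵢdᵢ/nᵢ) / Σ(bᵢcᵢ/nᵢ), where nᵢ is the stratum total.
Stratum 1 (Site A): n = 3539; a·d/n = 395·1894/3539 = 211.3959; b·c/n = 614·636/3539 = 110.3430
Stratum 2 (Site B): n = 3534; a·d/n = 215·2227/3534 = 135.4853; b·c/n = 148·944/3534 = 39.5337
OR_MH = (211.3959 + 135.4853) / (110.3430 + 39.5337) = 346.8812 / 149.8767 = 2.31444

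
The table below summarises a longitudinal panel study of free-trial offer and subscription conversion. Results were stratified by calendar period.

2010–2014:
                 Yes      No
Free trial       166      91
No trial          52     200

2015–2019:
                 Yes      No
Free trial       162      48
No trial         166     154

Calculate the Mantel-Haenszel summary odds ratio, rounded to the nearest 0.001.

4.615

OR_MH = Σ(aᵢdᵢ/nᵢ) / Σ(bᵢcᵢ/nᵢ), where nᵢ is the stratum total.
Stratum 1 (2010–2014): n = 509; a·d/n = 166·200/509 = 65.2259; b·c/n = 91·52/509 = 9.2967
Stratum 2 (2015–2019): n = 530; a·d/n = 162·154/530 = 47.0717; b·c/n = 48·166/530 = 15.0340
OR_MH = (65.2259 + 47.0717) / (9.2967 + 15.0340) = 112.2976 / 24.3306 = 4.61549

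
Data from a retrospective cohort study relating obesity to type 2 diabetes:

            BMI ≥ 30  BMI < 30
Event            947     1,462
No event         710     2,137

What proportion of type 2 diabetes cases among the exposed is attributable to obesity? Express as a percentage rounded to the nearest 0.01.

28.92

Reading the table with exposure as columns: a = 947 (BMI ≥ 30, case), b = 710 (BMI ≥ 30, non-case), c = 1462 (BMI < 30, case), d = 2137.
Risk in exposed = 947/1657 = 0.57151; risk in unexposed = 1462/3599 = 0.40622.
RR = 0.57151/0.40622 = 1.40690
AR% = (RR − 1)/RR × 100 = (1.40690 − 1)/1.40690 × 100 = 28.9215%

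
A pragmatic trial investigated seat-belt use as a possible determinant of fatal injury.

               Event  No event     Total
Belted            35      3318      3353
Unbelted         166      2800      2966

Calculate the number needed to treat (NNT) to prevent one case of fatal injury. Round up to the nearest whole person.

Risk in treated group = 35/3353 = 0.01044; risk in control = 166/2966 = 0.05597.
Absolute risk reduction = 0.05597 − 0.01044 = 0.04553
NNT = 1 / ARR = 1 / 0.04553 = 21.964 → round up → 22

22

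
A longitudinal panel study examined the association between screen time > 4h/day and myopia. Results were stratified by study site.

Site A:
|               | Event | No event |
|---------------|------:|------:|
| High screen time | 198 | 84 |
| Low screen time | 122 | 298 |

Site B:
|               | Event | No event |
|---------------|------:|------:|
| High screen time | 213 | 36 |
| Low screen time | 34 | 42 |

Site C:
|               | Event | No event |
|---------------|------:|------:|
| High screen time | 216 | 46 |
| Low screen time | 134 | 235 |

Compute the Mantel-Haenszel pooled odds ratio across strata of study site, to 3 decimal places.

6.825

OR_MH = Σ(aᵢdᵢ/nᵢ) / Σ(bᵢcᵢ/nᵢ), where nᵢ is the stratum total.
Stratum 1 (Site A): n = 702; a·d/n = 198·298/702 = 84.0513; b·c/n = 84·122/702 = 14.5983
Stratum 2 (Site B): n = 325; a·d/n = 213·42/325 = 27.5262; b·c/n = 36·34/325 = 3.7662
Stratum 3 (Site C): n = 631; a·d/n = 216·235/631 = 80.4437; b·c/n = 46·134/631 = 9.7686
OR_MH = (84.0513 + 27.5262 + 80.4437) / (14.5983 + 3.7662 + 9.7686) = 192.0212 / 28.1331 = 6.82546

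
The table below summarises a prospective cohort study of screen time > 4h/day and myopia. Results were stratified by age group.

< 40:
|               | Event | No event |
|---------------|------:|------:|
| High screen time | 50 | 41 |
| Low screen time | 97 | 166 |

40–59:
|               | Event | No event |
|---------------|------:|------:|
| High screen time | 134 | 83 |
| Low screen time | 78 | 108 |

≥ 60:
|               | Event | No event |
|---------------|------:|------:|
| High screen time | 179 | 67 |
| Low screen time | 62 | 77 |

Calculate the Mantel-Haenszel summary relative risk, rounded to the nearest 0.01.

RR_MH = Σ(aᵢ·n₀ᵢ/nᵢ) / Σ(cᵢ·n₁ᵢ/nᵢ), with n₁ᵢ = aᵢ+bᵢ (exposed), n₀ᵢ = cᵢ+dᵢ (unexposed), nᵢ = n₁ᵢ+n₀ᵢ.
Stratum 1 (< 40): n₁ = 91, n₀ = 263, n = 354; a·n₀/n = 50·263/354 = 37.1469; c·n₁/n = 97·91/354 = 24.9350
Stratum 2 (40–59): n₁ = 217, n₀ = 186, n = 403; a·n₀/n = 134·186/403 = 61.8462; c·n₁/n = 78·217/403 = 42.0000
Stratum 3 (≥ 60): n₁ = 246, n₀ = 139, n = 385; a·n₀/n = 179·139/385 = 64.6260; c·n₁/n = 62·246/385 = 39.6156
RR_MH = (37.1469 + 61.8462 + 64.6260) / (24.9350 + 42.0000 + 39.6156) = 163.6190 / 106.5506 = 1.53560

1.54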